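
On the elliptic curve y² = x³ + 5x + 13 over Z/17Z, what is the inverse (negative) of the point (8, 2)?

(8, 15)

-(8, 2) = (8, -2 mod 17) = (8, 15).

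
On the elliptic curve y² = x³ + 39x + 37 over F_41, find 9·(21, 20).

Write G = (21, 20).
Double-and-add on 9 = (1001)₂. Start with G = (21, 20) for the leading 1-bit.
double: tangent at (21, 20): λ = (3·21² + 39)/(2·20) ≡ 9/40. 40⁻¹ ≡ 40 (mod 41), so λ ≡ 9·40 ≡ 32.
  x = λ² - 21 - 21 = 1024 - 42 ≡ 39; y = λ·(21 - 39) - 20 ≡ 19. → (39, 19)
double: tangent at (39, 19): λ = (3·39² + 39)/(2·19) ≡ 10/38. 38⁻¹ ≡ 27 (mod 41), so λ ≡ 10·27 ≡ 24.
  x = λ² - 39 - 39 = 576 - 78 ≡ 6; y = λ·(39 - 6) - 19 ≡ 35. → (6, 35)
double: tangent at (6, 35): λ = (3·6² + 39)/(2·35) ≡ 24/29. 29⁻¹ ≡ 17 (mod 41), so λ ≡ 24·17 ≡ 39.
  x = λ² - 6 - 6 = 1521 - 12 ≡ 33; y = λ·(6 - 33) - 35 ≡ 19. → (33, 19)
add G: (33, 19) + (21, 20). λ = (20 - 19)/(21 - 33) ≡ 1/29 mod 41. 29⁻¹ ≡ 17 (mod 41) since 29·17 = 493 ≡ 1, so λ ≡ 17.
  x = λ² - 33 - 21 = 289 - 54 ≡ 30; y = λ·(33 - 30) - 19 ≡ 32. → (30, 32)

(30, 32)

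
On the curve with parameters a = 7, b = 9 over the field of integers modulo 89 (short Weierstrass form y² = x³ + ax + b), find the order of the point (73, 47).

2P: tangent at (73, 47): λ = (3·73² + 7)/(2·47) ≡ 63/5. 5⁻¹ ≡ 18 (mod 89), so λ ≡ 63·18 ≡ 66.
  x = λ² - 73 - 73 = 4356 - 146 ≡ 27; y = λ·(73 - 27) - 47 ≡ 52. → (27, 52)
3P: (27, 52) + (73, 47). λ = (47 - 52)/(73 - 27) ≡ 84/46 mod 89. 46⁻¹ ≡ 60 (mod 89), so λ ≡ 56.
  x = λ² - 27 - 73 = 3136 - 100 ≡ 10; y = λ·(27 - 10) - 52 ≡ 10. → (10, 10)
4P: (10, 10) + (73, 47). λ = (47 - 10)/(73 - 10) ≡ 37/63 mod 89. 63⁻¹ ≡ 65 (mod 89) since 63·65 = 4095 ≡ 1, so λ ≡ 2.
  x = λ² - 10 - 73 = 4 - 83 ≡ 10; y = λ·(10 - 10) - 10 ≡ 79. → (10, 79)
5P: (10, 79) + (73, 47). λ = (47 - 79)/(73 - 10) ≡ 57/63 mod 89. 63⁻¹ ≡ 65 (mod 89), so λ ≡ 56.
  x = λ² - 10 - 73 = 3136 - 83 ≡ 27; y = λ·(10 - 27) - 79 ≡ 37. → (27, 37)
6P: (27, 37) + (73, 47). λ = (47 - 37)/(73 - 27) ≡ 10/46 mod 89. 46⁻¹ ≡ 60 (mod 89), so λ ≡ 66.
  x = λ² - 27 - 73 = 4356 - 100 ≡ 73; y = λ·(27 - 73) - 37 ≡ 42. → (73, 42)
7P: (73, 42) + (73, 47): same x and y₁ ≡ -y₂, so the sum is O.
7P = O, so the order is 7.

7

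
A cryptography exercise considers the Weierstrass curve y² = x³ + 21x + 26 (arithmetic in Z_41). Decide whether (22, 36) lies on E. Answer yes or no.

y² = 36² ≡ 25; x³ + 21x + 26 = 11136 ≡ 25 (mod 41). 25 = 25.

yes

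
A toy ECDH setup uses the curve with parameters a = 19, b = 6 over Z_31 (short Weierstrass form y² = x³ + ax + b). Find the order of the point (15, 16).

2P: tangent at (15, 16): λ = (3·15² + 19)/(2·16) ≡ 12/1. 1⁻¹ ≡ 1 (mod 31) since 1·1 = 1 ≡ 1, so λ ≡ 12·1 ≡ 12.
  x = λ² - 15 - 15 = 144 - 30 ≡ 21; y = λ·(15 - 21) - 16 ≡ 5. → (21, 5)
3P: (21, 5) + (15, 16). λ = (16 - 5)/(15 - 21) ≡ 11/25 mod 31. 25⁻¹ ≡ 5 (mod 31), so λ ≡ 24.
  x = λ² - 21 - 15 = 576 - 36 ≡ 13; y = λ·(21 - 13) - 5 ≡ 1. → (13, 1)
4P: (13, 1) + (15, 16). λ = (16 - 1)/(15 - 13) ≡ 15/2 mod 31. 2⁻¹ ≡ 16 (mod 31) since 2·16 = 32 ≡ 1, so λ ≡ 23.
  x = λ² - 13 - 15 = 529 - 28 ≡ 5; y = λ·(13 - 5) - 1 ≡ 28. → (5, 28)
5P: (5, 28) + (15, 16). λ = (16 - 28)/(15 - 5) ≡ 19/10 mod 31. 10⁻¹ ≡ 28 (mod 31), so λ ≡ 5.
  x = λ² - 5 - 15 = 25 - 20 ≡ 5; y = λ·(5 - 5) - 28 ≡ 3. → (5, 3)
6P: (5, 3) + (15, 16). λ = (16 - 3)/(15 - 5) ≡ 13/10 mod 31. 10⁻¹ ≡ 28 (mod 31) since 10·28 = 280 ≡ 1, so λ ≡ 23.
  x = λ² - 5 - 15 = 529 - 20 ≡ 13; y = λ·(5 - 13) - 3 ≡ 30. → (13, 30)
7P: (13, 30) + (15, 16). λ = (16 - 30)/(15 - 13) ≡ 17/2 mod 31. 2⁻¹ ≡ 16 (mod 31) since 2·16 = 32 ≡ 1, so λ ≡ 24.
  x = λ² - 13 - 15 = 576 - 28 ≡ 21; y = λ·(13 - 21) - 30 ≡ 26. → (21, 26)
8P: (21, 26) + (15, 16). λ = (16 - 26)/(15 - 21) ≡ 21/25 mod 31. 25⁻¹ ≡ 5 (mod 31) since 25·5 = 125 ≡ 1, so λ ≡ 12.
  x = λ² - 21 - 15 = 144 - 36 ≡ 15; y = λ·(21 - 15) - 26 ≡ 15. → (15, 15)
9P: (15, 15) + (15, 16): same x and y₁ ≡ -y₂, so the sum is the point at infinity.
9P = the point at infinity, so the order is 9.

9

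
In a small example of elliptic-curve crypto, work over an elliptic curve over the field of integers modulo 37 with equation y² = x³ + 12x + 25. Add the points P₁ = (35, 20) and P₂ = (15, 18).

(34, 6)

(35, 20) + (15, 18). λ = (18 - 20)/(15 - 35) ≡ 35/17 mod 37. 17⁻¹ ≡ 24 (mod 37), so λ ≡ 26.
  x = λ² - 35 - 15 = 676 - 50 ≡ 34; y = λ·(35 - 34) - 20 ≡ 6. → (34, 6)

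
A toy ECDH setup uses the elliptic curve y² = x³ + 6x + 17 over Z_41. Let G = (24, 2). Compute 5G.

Double-and-add on 5 = (101)₂. Start with G = (24, 2) for the leading 1-bit.
double: tangent at (24, 2): λ = (3·24² + 6)/(2·2) ≡ 12/4. 4⁻¹ ≡ 31 (mod 41) since 4·31 = 124 ≡ 1, so λ ≡ 12·31 ≡ 3.
  x = λ² - 24 - 24 = 9 - 48 ≡ 2; y = λ·(24 - 2) - 2 ≡ 23. → (2, 23)
double: tangent at (2, 23): λ = (3·2² + 6)/(2·23) ≡ 18/5. 5⁻¹ ≡ 33 (mod 41) since 5·33 = 165 ≡ 1, so λ ≡ 18·33 ≡ 20.
  x = λ² - 2 - 2 = 400 - 4 ≡ 27; y = λ·(2 - 27) - 23 ≡ 10. → (27, 10)
add G: (27, 10) + (24, 2). λ = (2 - 10)/(24 - 27) ≡ 33/38 mod 41. 38⁻¹ ≡ 27 (mod 41) since 38·27 = 1026 ≡ 1, so λ ≡ 30.
  x = λ² - 27 - 24 = 900 - 51 ≡ 29; y = λ·(27 - 29) - 10 ≡ 12. → (29, 12)

(29, 12)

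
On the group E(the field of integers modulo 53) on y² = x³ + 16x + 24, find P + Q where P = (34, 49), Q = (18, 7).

(17, 42)

(34, 49) + (18, 7). λ = (7 - 49)/(18 - 34) ≡ 11/37 mod 53. 37⁻¹ ≡ 43 (mod 53) since 37·43 = 1591 ≡ 1, so λ ≡ 49.
  x = λ² - 34 - 18 = 2401 - 52 ≡ 17; y = λ·(34 - 17) - 49 ≡ 42. → (17, 42)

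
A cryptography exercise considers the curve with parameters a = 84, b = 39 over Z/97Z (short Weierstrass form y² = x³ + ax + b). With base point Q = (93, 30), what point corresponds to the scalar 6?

(54, 90)

Double-and-add on 6 = (110)₂. Start with Q = (93, 30) for the leading 1-bit.
double: tangent at (93, 30): λ = (3·93² + 84)/(2·30) ≡ 35/60. 60⁻¹ ≡ 76 (mod 97), so λ ≡ 35·76 ≡ 41.
  x = λ² - 93 - 93 = 1681 - 186 ≡ 40; y = λ·(93 - 40) - 30 ≡ 9. → (40, 9)
add Q: (40, 9) + (93, 30). λ = (30 - 9)/(93 - 40) ≡ 21/53 mod 97. 53⁻¹ ≡ 11 (mod 97), so λ ≡ 37.
  x = λ² - 40 - 93 = 1369 - 133 ≡ 72; y = λ·(40 - 72) - 9 ≡ 68. → (72, 68)
double: tangent at (72, 68): λ = (3·72² + 84)/(2·68) ≡ 19/39. 39⁻¹ ≡ 5 (mod 97) since 39·5 = 195 ≡ 1, so λ ≡ 19·5 ≡ 95.
  x = λ² - 72 - 72 = 9025 - 144 ≡ 54; y = λ·(72 - 54) - 68 ≡ 90. → (54, 90)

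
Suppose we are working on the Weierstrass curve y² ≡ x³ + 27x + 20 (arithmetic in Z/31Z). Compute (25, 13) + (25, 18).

O

The two points share x = 25 and their y-coordinates satisfy 13 + 18 ≡ 0 (mod 31), so they are inverses. Their sum is ∞.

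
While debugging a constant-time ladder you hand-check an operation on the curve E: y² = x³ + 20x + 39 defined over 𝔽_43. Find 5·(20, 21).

(10, 32)

Write P = (20, 21).
Repeated addition: build up to 5P.
2P: tangent at (20, 21): λ = (3·20² + 20)/(2·21) ≡ 16/42. 42⁻¹ ≡ 42 (mod 43) since 42·42 = 1764 ≡ 1, so λ ≡ 16·42 ≡ 27.
  x = λ² - 20 - 20 = 729 - 40 ≡ 1; y = λ·(20 - 1) - 21 ≡ 19. → (1, 19)
3P: (1, 19) + (20, 21). λ = (21 - 19)/(20 - 1) ≡ 2/19 mod 43. 19⁻¹ ≡ 34 (mod 43), so λ ≡ 25.
  x = λ² - 1 - 20 = 625 - 21 ≡ 2; y = λ·(1 - 2) - 19 ≡ 42. → (2, 42)
4P: (2, 42) + (20, 21). λ = (21 - 42)/(20 - 2) ≡ 22/18 mod 43. 18⁻¹ ≡ 12 (mod 43) since 18·12 = 216 ≡ 1, so λ ≡ 6.
  x = λ² - 2 - 20 = 36 - 22 ≡ 14; y = λ·(2 - 14) - 42 ≡ 15. → (14, 15)
5P: (14, 15) + (20, 21). λ = (21 - 15)/(20 - 14) ≡ 6/6 mod 43. 6⁻¹ ≡ 36 (mod 43) since 6·36 = 216 ≡ 1, so λ ≡ 1.
  x = λ² - 14 - 20 = 1 - 34 ≡ 10; y = λ·(14 - 10) - 15 ≡ 32. → (10, 32)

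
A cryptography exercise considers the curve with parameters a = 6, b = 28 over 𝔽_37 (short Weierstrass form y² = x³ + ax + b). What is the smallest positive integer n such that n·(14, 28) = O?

2P: tangent at (14, 28): λ = (3·14² + 6)/(2·28) ≡ 2/19. 19⁻¹ ≡ 2 (mod 37) since 19·2 = 38 ≡ 1, so λ ≡ 2·2 ≡ 4.
  x = λ² - 14 - 14 = 16 - 28 ≡ 25; y = λ·(14 - 25) - 28 ≡ 2. → (25, 2)
3P: (25, 2) + (14, 28). λ = (28 - 2)/(14 - 25) ≡ 26/26 mod 37. 26⁻¹ ≡ 10 (mod 37), so λ ≡ 1.
  x = λ² - 25 - 14 = 1 - 39 ≡ 36; y = λ·(25 - 36) - 2 ≡ 24. → (36, 24)
4P: (36, 24) + (14, 28). λ = (28 - 24)/(14 - 36) ≡ 4/15 mod 37. 15⁻¹ ≡ 5 (mod 37), so λ ≡ 20.
  x = λ² - 36 - 14 = 400 - 50 ≡ 17; y = λ·(36 - 17) - 24 ≡ 23. → (17, 23)
5P: (17, 23) + (14, 28). λ = (28 - 23)/(14 - 17) ≡ 5/34 mod 37. 34⁻¹ ≡ 12 (mod 37), so λ ≡ 23.
  x = λ² - 17 - 14 = 529 - 31 ≡ 17; y = λ·(17 - 17) - 23 ≡ 14. → (17, 14)
6P: (17, 14) + (14, 28). λ = (28 - 14)/(14 - 17) ≡ 14/34 mod 37. 34⁻¹ ≡ 12 (mod 37), so λ ≡ 20.
  x = λ² - 17 - 14 = 400 - 31 ≡ 36; y = λ·(17 - 36) - 14 ≡ 13. → (36, 13)
7P: (36, 13) + (14, 28). λ = (28 - 13)/(14 - 36) ≡ 15/15 mod 37. 15⁻¹ ≡ 5 (mod 37), so λ ≡ 1.
  x = λ² - 36 - 14 = 1 - 50 ≡ 25; y = λ·(36 - 25) - 13 ≡ 35. → (25, 35)
8P: (25, 35) + (14, 28). λ = (28 - 35)/(14 - 25) ≡ 30/26 mod 37. 26⁻¹ ≡ 10 (mod 37), so λ ≡ 4.
  x = λ² - 25 - 14 = 16 - 39 ≡ 14; y = λ·(25 - 14) - 35 ≡ 9. → (14, 9)
9P: (14, 9) + (14, 28): same x and y₁ ≡ -y₂, so the sum is O.
9P = O, so the order is 9.

9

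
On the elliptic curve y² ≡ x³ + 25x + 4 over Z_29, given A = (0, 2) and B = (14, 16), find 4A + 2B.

(27, 27)

First 4A:
Double-and-add on 4 = (100)₂. Start with A = (0, 2) for the leading 1-bit.
double: tangent at (0, 2): λ = (3·0² + 25)/(2·2) ≡ 25/4. 4⁻¹ ≡ 22 (mod 29), so λ ≡ 25·22 ≡ 28.
  x = λ² - 0 - 0 = 784 - 0 ≡ 1; y = λ·(0 - 1) - 2 ≡ 28. → (1, 28)
double: tangent at (1, 28): λ = (3·1² + 25)/(2·28) ≡ 28/27. 27⁻¹ ≡ 14 (mod 29) since 27·14 = 378 ≡ 1, so λ ≡ 28·14 ≡ 15.
  x = λ² - 1 - 1 = 225 - 2 ≡ 20; y = λ·(1 - 20) - 28 ≡ 6. → (20, 6)
4A = (20, 6).
Next 2B:
Repeated addition: build up to 2B.
2B: tangent at (14, 16): λ = (3·14² + 25)/(2·16) ≡ 4/3. 3⁻¹ ≡ 10 (mod 29) since 3·10 = 30 ≡ 1, so λ ≡ 4·10 ≡ 11.
  x = λ² - 14 - 14 = 121 - 28 ≡ 6; y = λ·(14 - 6) - 16 ≡ 14. → (6, 14)
2B = (6, 14).
Finally 4A + 2B:
(20, 6) + (6, 14). λ = (14 - 6)/(6 - 20) ≡ 8/15 mod 29. 15⁻¹ ≡ 2 (mod 29), so λ ≡ 16.
  x = λ² - 20 - 6 = 256 - 26 ≡ 27; y = λ·(20 - 27) - 6 ≡ 27. → (27, 27)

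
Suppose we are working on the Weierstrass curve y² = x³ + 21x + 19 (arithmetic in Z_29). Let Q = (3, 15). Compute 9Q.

(23, 24)

Repeated addition: build up to 9Q.
2Q: tangent at (3, 15): λ = (3·3² + 21)/(2·15) ≡ 19/1. 1⁻¹ ≡ 1 (mod 29), so λ ≡ 19·1 ≡ 19.
  x = λ² - 3 - 3 = 361 - 6 ≡ 7; y = λ·(3 - 7) - 15 ≡ 25. → (7, 25)
3Q: (7, 25) + (3, 15). λ = (15 - 25)/(3 - 7) ≡ 19/25 mod 29. 25⁻¹ ≡ 7 (mod 29), so λ ≡ 17.
  x = λ² - 7 - 3 = 289 - 10 ≡ 18; y = λ·(7 - 18) - 25 ≡ 20. → (18, 20)
4Q: (18, 20) + (3, 15). λ = (15 - 20)/(3 - 18) ≡ 24/14 mod 29. 14⁻¹ ≡ 27 (mod 29) since 14·27 = 378 ≡ 1, so λ ≡ 10.
  x = λ² - 18 - 3 = 100 - 21 ≡ 21; y = λ·(18 - 21) - 20 ≡ 8. → (21, 8)
5Q: (21, 8) + (3, 15). λ = (15 - 8)/(3 - 21) ≡ 7/11 mod 29. 11⁻¹ ≡ 8 (mod 29), so λ ≡ 27.
  x = λ² - 21 - 3 = 729 - 24 ≡ 9; y = λ·(21 - 9) - 8 ≡ 26. → (9, 26)
6Q: (9, 26) + (3, 15). λ = (15 - 26)/(3 - 9) ≡ 18/23 mod 29. 23⁻¹ ≡ 24 (mod 29), so λ ≡ 26.
  x = λ² - 9 - 3 = 676 - 12 ≡ 26; y = λ·(9 - 26) - 26 ≡ 25. → (26, 25)
7Q: (26, 25) + (3, 15). λ = (15 - 25)/(3 - 26) ≡ 19/6 mod 29. 6⁻¹ ≡ 5 (mod 29) since 6·5 = 30 ≡ 1, so λ ≡ 8.
  x = λ² - 26 - 3 = 64 - 29 ≡ 6; y = λ·(26 - 6) - 25 ≡ 19. → (6, 19)
8Q: (6, 19) + (3, 15). λ = (15 - 19)/(3 - 6) ≡ 25/26 mod 29. 26⁻¹ ≡ 19 (mod 29), so λ ≡ 11.
  x = λ² - 6 - 3 = 121 - 9 ≡ 25; y = λ·(6 - 25) - 19 ≡ 4. → (25, 4)
9Q: (25, 4) + (3, 15). λ = (15 - 4)/(3 - 25) ≡ 11/7 mod 29. 7⁻¹ ≡ 25 (mod 29), so λ ≡ 14.
  x = λ² - 25 - 3 = 196 - 28 ≡ 23; y = λ·(25 - 23) - 4 ≡ 24. → (23, 24)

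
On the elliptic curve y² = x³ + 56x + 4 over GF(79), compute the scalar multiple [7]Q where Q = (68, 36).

(55, 2)

Double-and-add on 7 = (111)₂. Start with Q = (68, 36) for the leading 1-bit.
double: tangent at (68, 36): λ = (3·68² + 56)/(2·36) ≡ 24/72. 72⁻¹ ≡ 45 (mod 79) since 72·45 = 3240 ≡ 1, so λ ≡ 24·45 ≡ 53.
  x = λ² - 68 - 68 = 2809 - 136 ≡ 66; y = λ·(68 - 66) - 36 ≡ 70. → (66, 70)
add Q: (66, 70) + (68, 36). λ = (36 - 70)/(68 - 66) ≡ 45/2 mod 79. 2⁻¹ ≡ 40 (mod 79) since 2·40 = 80 ≡ 1, so λ ≡ 62.
  x = λ² - 66 - 68 = 3844 - 134 ≡ 76; y = λ·(66 - 76) - 70 ≡ 21. → (76, 21)
double: tangent at (76, 21): λ = (3·76² + 56)/(2·21) ≡ 4/42. 42⁻¹ ≡ 32 (mod 79) since 42·32 = 1344 ≡ 1, so λ ≡ 4·32 ≡ 49.
  x = λ² - 76 - 76 = 2401 - 152 ≡ 37; y = λ·(76 - 37) - 21 ≡ 73. → (37, 73)
add Q: (37, 73) + (68, 36). λ = (36 - 73)/(68 - 37) ≡ 42/31 mod 79. 31⁻¹ ≡ 51 (mod 79) since 31·51 = 1581 ≡ 1, so λ ≡ 9.
  x = λ² - 37 - 68 = 81 - 105 ≡ 55; y = λ·(37 - 55) - 73 ≡ 2. → (55, 2)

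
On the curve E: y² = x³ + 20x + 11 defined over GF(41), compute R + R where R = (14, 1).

(15, 23)

tangent at (14, 1): λ = (3·14² + 20)/(2·1) ≡ 34/2. 2⁻¹ ≡ 21 (mod 41), so λ ≡ 34·21 ≡ 17.
  x = λ² - 14 - 14 = 289 - 28 ≡ 15; y = λ·(14 - 15) - 1 ≡ 23. → (15, 23)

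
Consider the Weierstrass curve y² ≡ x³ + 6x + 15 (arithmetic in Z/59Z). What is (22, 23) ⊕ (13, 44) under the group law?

(36, 49)

(22, 23) + (13, 44). λ = (44 - 23)/(13 - 22) ≡ 21/50 mod 59. 50⁻¹ ≡ 13 (mod 59), so λ ≡ 37.
  x = λ² - 22 - 13 = 1369 - 35 ≡ 36; y = λ·(22 - 36) - 23 ≡ 49. → (36, 49)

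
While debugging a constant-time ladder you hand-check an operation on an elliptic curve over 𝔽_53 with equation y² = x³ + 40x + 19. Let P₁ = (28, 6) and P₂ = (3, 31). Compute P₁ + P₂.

(28, 6) + (3, 31). λ = (31 - 6)/(3 - 28) ≡ 25/28 mod 53. 28⁻¹ ≡ 36 (mod 53) since 28·36 = 1008 ≡ 1, so λ ≡ 52.
  x = λ² - 28 - 3 = 2704 - 31 ≡ 23; y = λ·(28 - 23) - 6 ≡ 42. → (23, 42)

(23, 42)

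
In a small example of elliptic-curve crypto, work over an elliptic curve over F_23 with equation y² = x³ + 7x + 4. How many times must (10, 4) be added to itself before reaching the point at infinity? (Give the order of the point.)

5

2P: tangent at (10, 4): λ = (3·10² + 7)/(2·4) ≡ 8/8. 8⁻¹ ≡ 3 (mod 23), so λ ≡ 8·3 ≡ 1.
  x = λ² - 10 - 10 = 1 - 20 ≡ 4; y = λ·(10 - 4) - 4 ≡ 2. → (4, 2)
3P: (4, 2) + (10, 4). λ = (4 - 2)/(10 - 4) ≡ 2/6 mod 23. 6⁻¹ ≡ 4 (mod 23) since 6·4 = 24 ≡ 1, so λ ≡ 8.
  x = λ² - 4 - 10 = 64 - 14 ≡ 4; y = λ·(4 - 4) - 2 ≡ 21. → (4, 21)
4P: (4, 21) + (10, 4). λ = (4 - 21)/(10 - 4) ≡ 6/6 mod 23. 6⁻¹ ≡ 4 (mod 23) since 6·4 = 24 ≡ 1, so λ ≡ 1.
  x = λ² - 4 - 10 = 1 - 14 ≡ 10; y = λ·(4 - 10) - 21 ≡ 19. → (10, 19)
5P: (10, 19) + (10, 4): same x and y₁ ≡ -y₂, so the sum is the point at infinity.
5P = the point at infinity, so the order is 5.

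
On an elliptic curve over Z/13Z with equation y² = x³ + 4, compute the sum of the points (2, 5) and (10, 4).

(0, 11)

(2, 5) + (10, 4). λ = (4 - 5)/(10 - 2) ≡ 12/8 mod 13. 8⁻¹ ≡ 5 (mod 13), so λ ≡ 8.
  x = λ² - 2 - 10 = 64 - 12 ≡ 0; y = λ·(2 - 0) - 5 ≡ 11. → (0, 11)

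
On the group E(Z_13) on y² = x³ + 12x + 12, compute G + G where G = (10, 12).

tangent at (10, 12): λ = (3·10² + 12)/(2·12) ≡ 0/11. 11⁻¹ ≡ 6 (mod 13) since 11·6 = 66 ≡ 1, so λ ≡ 0·6 ≡ 0.
  x = λ² - 10 - 10 = 0 - 20 ≡ 6; y = λ·(10 - 6) - 12 ≡ 1. → (6, 1)

(6, 1)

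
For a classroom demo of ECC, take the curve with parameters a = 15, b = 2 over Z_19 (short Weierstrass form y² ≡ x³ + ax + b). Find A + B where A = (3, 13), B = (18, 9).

(3, 13) + (18, 9). λ = (9 - 13)/(18 - 3) ≡ 15/15 mod 19. 15⁻¹ ≡ 14 (mod 19), so λ ≡ 1.
  x = λ² - 3 - 18 = 1 - 21 ≡ 18; y = λ·(3 - 18) - 13 ≡ 10. → (18, 10)

(18, 10)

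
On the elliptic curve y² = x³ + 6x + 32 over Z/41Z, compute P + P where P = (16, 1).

tangent at (16, 1): λ = (3·16² + 6)/(2·1) ≡ 36/2. 2⁻¹ ≡ 21 (mod 41), so λ ≡ 36·21 ≡ 18.
  x = λ² - 16 - 16 = 324 - 32 ≡ 5; y = λ·(16 - 5) - 1 ≡ 33. → (5, 33)

(5, 33)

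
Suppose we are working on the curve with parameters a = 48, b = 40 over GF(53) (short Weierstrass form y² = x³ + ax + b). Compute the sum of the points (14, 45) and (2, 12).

(28, 49)

(14, 45) + (2, 12). λ = (12 - 45)/(2 - 14) ≡ 20/41 mod 53. 41⁻¹ ≡ 22 (mod 53), so λ ≡ 16.
  x = λ² - 14 - 2 = 256 - 16 ≡ 28; y = λ·(14 - 28) - 45 ≡ 49. → (28, 49)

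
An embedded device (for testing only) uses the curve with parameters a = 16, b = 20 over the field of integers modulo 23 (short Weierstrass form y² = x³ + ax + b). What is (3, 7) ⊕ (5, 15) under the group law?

(8, 19)

(3, 7) + (5, 15). λ = (15 - 7)/(5 - 3) ≡ 8/2 mod 23. 2⁻¹ ≡ 12 (mod 23), so λ ≡ 4.
  x = λ² - 3 - 5 = 16 - 8 ≡ 8; y = λ·(3 - 8) - 7 ≡ 19. → (8, 19)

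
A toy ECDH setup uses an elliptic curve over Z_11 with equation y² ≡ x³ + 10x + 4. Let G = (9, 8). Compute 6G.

(5, 6)

Double-and-add on 6 = (110)₂. Start with G = (9, 8) for the leading 1-bit.
double: tangent at (9, 8): λ = (3·9² + 10)/(2·8) ≡ 0/5. 5⁻¹ ≡ 9 (mod 11), so λ ≡ 0·9 ≡ 0.
  x = λ² - 9 - 9 = 0 - 18 ≡ 4; y = λ·(9 - 4) - 8 ≡ 3. → (4, 3)
add G: (4, 3) + (9, 8). λ = (8 - 3)/(9 - 4) ≡ 5/5 mod 11. 5⁻¹ ≡ 9 (mod 11) since 5·9 = 45 ≡ 1, so λ ≡ 1.
  x = λ² - 4 - 9 = 1 - 13 ≡ 10; y = λ·(4 - 10) - 3 ≡ 2. → (10, 2)
double: tangent at (10, 2): λ = (3·10² + 10)/(2·2) ≡ 2/4. 4⁻¹ ≡ 3 (mod 11), so λ ≡ 2·3 ≡ 6.
  x = λ² - 10 - 10 = 36 - 20 ≡ 5; y = λ·(10 - 5) - 2 ≡ 6. → (5, 6)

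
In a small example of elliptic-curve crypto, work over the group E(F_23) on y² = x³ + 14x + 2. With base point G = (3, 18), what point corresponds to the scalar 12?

(5, 17)

Repeated addition: build up to 12G.
2G: tangent at (3, 18): λ = (3·3² + 14)/(2·18) ≡ 18/13. 13⁻¹ ≡ 16 (mod 23) since 13·16 = 208 ≡ 1, so λ ≡ 18·16 ≡ 12.
  x = λ² - 3 - 3 = 144 - 6 ≡ 0; y = λ·(3 - 0) - 18 ≡ 18. → (0, 18)
3G: (0, 18) + (3, 18). λ = (18 - 18)/(3 - 0) ≡ 0/3 mod 23. 3⁻¹ ≡ 8 (mod 23) since 3·8 = 24 ≡ 1, so λ ≡ 0.
  x = λ² - 0 - 3 = 0 - 3 ≡ 20; y = λ·(0 - 20) - 18 ≡ 5. → (20, 5)
4G: (20, 5) + (3, 18). λ = (18 - 5)/(3 - 20) ≡ 13/6 mod 23. 6⁻¹ ≡ 4 (mod 23), so λ ≡ 6.
  x = λ² - 20 - 3 = 36 - 23 ≡ 13; y = λ·(20 - 13) - 5 ≡ 14. → (13, 14)
5G: (13, 14) + (3, 18). λ = (18 - 14)/(3 - 13) ≡ 4/13 mod 23. 13⁻¹ ≡ 16 (mod 23) since 13·16 = 208 ≡ 1, so λ ≡ 18.
  x = λ² - 13 - 3 = 324 - 16 ≡ 9; y = λ·(13 - 9) - 14 ≡ 12. → (9, 12)
6G: (9, 12) + (3, 18). λ = (18 - 12)/(3 - 9) ≡ 6/17 mod 23. 17⁻¹ ≡ 19 (mod 23), so λ ≡ 22.
  x = λ² - 9 - 3 = 484 - 12 ≡ 12; y = λ·(9 - 12) - 12 ≡ 14. → (12, 14)
7G: (12, 14) + (3, 18). λ = (18 - 14)/(3 - 12) ≡ 4/14 mod 23. 14⁻¹ ≡ 5 (mod 23) since 14·5 = 70 ≡ 1, so λ ≡ 20.
  x = λ² - 12 - 3 = 400 - 15 ≡ 17; y = λ·(12 - 17) - 14 ≡ 1. → (17, 1)
8G: (17, 1) + (3, 18). λ = (18 - 1)/(3 - 17) ≡ 17/9 mod 23. 9⁻¹ ≡ 18 (mod 23) since 9·18 = 162 ≡ 1, so λ ≡ 7.
  x = λ² - 17 - 3 = 49 - 20 ≡ 6; y = λ·(17 - 6) - 1 ≡ 7. → (6, 7)
9G: (6, 7) + (3, 18). λ = (18 - 7)/(3 - 6) ≡ 11/20 mod 23. 20⁻¹ ≡ 15 (mod 23) since 20·15 = 300 ≡ 1, so λ ≡ 4.
  x = λ² - 6 - 3 = 16 - 9 ≡ 7; y = λ·(6 - 7) - 7 ≡ 12. → (7, 12)
10G: (7, 12) + (3, 18). λ = (18 - 12)/(3 - 7) ≡ 6/19 mod 23. 19⁻¹ ≡ 17 (mod 23) since 19·17 = 323 ≡ 1, so λ ≡ 10.
  x = λ² - 7 - 3 = 100 - 10 ≡ 21; y = λ·(7 - 21) - 12 ≡ 9. → (21, 9)
11G: (21, 9) + (3, 18). λ = (18 - 9)/(3 - 21) ≡ 9/5 mod 23. 5⁻¹ ≡ 14 (mod 23) since 5·14 = 70 ≡ 1, so λ ≡ 11.
  x = λ² - 21 - 3 = 121 - 24 ≡ 5; y = λ·(21 - 5) - 9 ≡ 6. → (5, 6)
12G: (5, 6) + (3, 18). λ = (18 - 6)/(3 - 5) ≡ 12/21 mod 23. 21⁻¹ ≡ 11 (mod 23), so λ ≡ 17.
  x = λ² - 5 - 3 = 289 - 8 ≡ 5; y = λ·(5 - 5) - 6 ≡ 17. → (5, 17)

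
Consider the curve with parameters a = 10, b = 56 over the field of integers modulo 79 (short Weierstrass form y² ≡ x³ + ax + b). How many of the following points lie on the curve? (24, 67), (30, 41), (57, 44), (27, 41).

(24, 67): 67² ≡ 65, rhs ≡ 58 → off.
(30, 41): 41² ≡ 22, rhs ≡ 22 → on.
(57, 44): 44² ≡ 40, rhs ≡ 11 → off.
(27, 41): 41² ≡ 22, rhs ≡ 22 → on.

2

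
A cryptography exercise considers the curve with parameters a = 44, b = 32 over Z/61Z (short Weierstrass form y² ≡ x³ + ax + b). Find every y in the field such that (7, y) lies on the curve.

x³ + 44x + 32 = 683 ≡ 12 (mod 61).
Square roots of 12 mod 61: 16 and 45 (since 16² = 256 ≡ 12).

16, 45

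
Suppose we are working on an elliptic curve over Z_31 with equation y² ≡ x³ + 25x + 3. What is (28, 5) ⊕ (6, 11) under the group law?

(25, 28)

(28, 5) + (6, 11). λ = (11 - 5)/(6 - 28) ≡ 6/9 mod 31. 9⁻¹ ≡ 7 (mod 31), so λ ≡ 11.
  x = λ² - 28 - 6 = 121 - 34 ≡ 25; y = λ·(28 - 25) - 5 ≡ 28. → (25, 28)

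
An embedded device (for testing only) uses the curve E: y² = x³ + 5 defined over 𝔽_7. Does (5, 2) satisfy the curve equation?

y² = 2² ≡ 4; x³ + 0x + 5 = 130 ≡ 4 (mod 7). 4 = 4.

yes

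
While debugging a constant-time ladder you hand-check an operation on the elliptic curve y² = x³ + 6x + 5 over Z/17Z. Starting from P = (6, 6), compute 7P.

Double-and-add on 7 = (111)₂. Start with P = (6, 6) for the leading 1-bit.
double: tangent at (6, 6): λ = (3·6² + 6)/(2·6) ≡ 12/12. 12⁻¹ ≡ 10 (mod 17), so λ ≡ 12·10 ≡ 1.
  x = λ² - 6 - 6 = 1 - 12 ≡ 6; y = λ·(6 - 6) - 6 ≡ 11. → (6, 11)
add P: (6, 11) + (6, 6): same x and y₁ ≡ -y₂, so the sum is ∞.
double: ∞ + ∞ = ∞ (identity).
add P: ∞ + (6, 6) = (6, 6) (identity).

(6, 6)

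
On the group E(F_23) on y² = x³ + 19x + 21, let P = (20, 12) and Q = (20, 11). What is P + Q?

O

The two points share x = 20 and their y-coordinates satisfy 12 + 11 ≡ 0 (mod 23), so they are inverses. Their sum is O.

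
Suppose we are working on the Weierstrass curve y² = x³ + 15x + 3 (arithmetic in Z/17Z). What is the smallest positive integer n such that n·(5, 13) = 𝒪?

3

2P: tangent at (5, 13): λ = (3·5² + 15)/(2·13) ≡ 5/9. 9⁻¹ ≡ 2 (mod 17), so λ ≡ 5·2 ≡ 10.
  x = λ² - 5 - 5 = 100 - 10 ≡ 5; y = λ·(5 - 5) - 13 ≡ 4. → (5, 4)
3P: (5, 4) + (5, 13): same x and y₁ ≡ -y₂, so the sum is 𝒪.
3P = 𝒪, so the order is 3.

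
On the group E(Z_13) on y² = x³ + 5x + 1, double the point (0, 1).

(3, 11)

tangent at (0, 1): λ = (3·0² + 5)/(2·1) ≡ 5/2. 2⁻¹ ≡ 7 (mod 13), so λ ≡ 5·7 ≡ 9.
  x = λ² - 0 - 0 = 81 - 0 ≡ 3; y = λ·(0 - 3) - 1 ≡ 11. → (3, 11)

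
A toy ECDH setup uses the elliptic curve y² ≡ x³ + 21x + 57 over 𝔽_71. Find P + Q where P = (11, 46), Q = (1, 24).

(61, 57)

(11, 46) + (1, 24). λ = (24 - 46)/(1 - 11) ≡ 49/61 mod 71. 61⁻¹ ≡ 7 (mod 71), so λ ≡ 59.
  x = λ² - 11 - 1 = 3481 - 12 ≡ 61; y = λ·(11 - 61) - 46 ≡ 57. → (61, 57)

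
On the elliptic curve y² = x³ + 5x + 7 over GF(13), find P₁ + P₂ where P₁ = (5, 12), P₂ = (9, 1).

(9, 12)

(5, 12) + (9, 1). λ = (1 - 12)/(9 - 5) ≡ 2/4 mod 13. 4⁻¹ ≡ 10 (mod 13) since 4·10 = 40 ≡ 1, so λ ≡ 7.
  x = λ² - 5 - 9 = 49 - 14 ≡ 9; y = λ·(5 - 9) - 12 ≡ 12. → (9, 12)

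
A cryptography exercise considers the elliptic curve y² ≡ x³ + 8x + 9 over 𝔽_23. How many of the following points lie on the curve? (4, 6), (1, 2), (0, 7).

(4, 6): 6² ≡ 13, rhs ≡ 13 → on.
(1, 2): 2² ≡ 4, rhs ≡ 18 → off.
(0, 7): 7² ≡ 3, rhs ≡ 9 → off.

1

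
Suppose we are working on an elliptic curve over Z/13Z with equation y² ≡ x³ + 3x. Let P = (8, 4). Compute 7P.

Repeated addition: build up to 7P.
2P: tangent at (8, 4): λ = (3·8² + 3)/(2·4) ≡ 0/8. 8⁻¹ ≡ 5 (mod 13) since 8·5 = 40 ≡ 1, so λ ≡ 0·5 ≡ 0.
  x = λ² - 8 - 8 = 0 - 16 ≡ 10; y = λ·(8 - 10) - 4 ≡ 9. → (10, 9)
3P: (10, 9) + (8, 4). λ = (4 - 9)/(8 - 10) ≡ 8/11 mod 13. 11⁻¹ ≡ 6 (mod 13), so λ ≡ 9.
  x = λ² - 10 - 8 = 81 - 18 ≡ 11; y = λ·(10 - 11) - 9 ≡ 8. → (11, 8)
4P: (11, 8) + (8, 4). λ = (4 - 8)/(8 - 11) ≡ 9/10 mod 13. 10⁻¹ ≡ 4 (mod 13) since 10·4 = 40 ≡ 1, so λ ≡ 10.
  x = λ² - 11 - 8 = 100 - 19 ≡ 3; y = λ·(11 - 3) - 8 ≡ 7. → (3, 7)
5P: (3, 7) + (8, 4). λ = (4 - 7)/(8 - 3) ≡ 10/5 mod 13. 5⁻¹ ≡ 8 (mod 13), so λ ≡ 2.
  x = λ² - 3 - 8 = 4 - 11 ≡ 6; y = λ·(3 - 6) - 7 ≡ 0. → (6, 0)
6P: (6, 0) + (8, 4). λ = (4 - 0)/(8 - 6) ≡ 4/2 mod 13. 2⁻¹ ≡ 7 (mod 13), so λ ≡ 2.
  x = λ² - 6 - 8 = 4 - 14 ≡ 3; y = λ·(6 - 3) - 0 ≡ 6. → (3, 6)
7P: (3, 6) + (8, 4). λ = (4 - 6)/(8 - 3) ≡ 11/5 mod 13. 5⁻¹ ≡ 8 (mod 13), so λ ≡ 10.
  x = λ² - 3 - 8 = 100 - 11 ≡ 11; y = λ·(3 - 11) - 6 ≡ 5. → (11, 5)

(11, 5)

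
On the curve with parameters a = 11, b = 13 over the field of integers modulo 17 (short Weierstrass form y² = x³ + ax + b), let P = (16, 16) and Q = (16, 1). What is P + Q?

O

The two points share x = 16 and their y-coordinates satisfy 16 + 1 ≡ 0 (mod 17), so they are inverses. Their sum is 𝒪.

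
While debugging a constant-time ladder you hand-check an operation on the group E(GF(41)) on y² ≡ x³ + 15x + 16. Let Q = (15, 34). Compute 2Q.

(1, 14)

tangent at (15, 34): λ = (3·15² + 15)/(2·34) ≡ 34/27. 27⁻¹ ≡ 38 (mod 41) since 27·38 = 1026 ≡ 1, so λ ≡ 34·38 ≡ 21.
  x = λ² - 15 - 15 = 441 - 30 ≡ 1; y = λ·(15 - 1) - 34 ≡ 14. → (1, 14)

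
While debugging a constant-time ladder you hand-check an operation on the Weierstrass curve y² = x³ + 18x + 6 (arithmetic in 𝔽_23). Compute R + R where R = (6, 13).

tangent at (6, 13): λ = (3·6² + 18)/(2·13) ≡ 11/3. 3⁻¹ ≡ 8 (mod 23) since 3·8 = 24 ≡ 1, so λ ≡ 11·8 ≡ 19.
  x = λ² - 6 - 6 = 361 - 12 ≡ 4; y = λ·(6 - 4) - 13 ≡ 2. → (4, 2)

(4, 2)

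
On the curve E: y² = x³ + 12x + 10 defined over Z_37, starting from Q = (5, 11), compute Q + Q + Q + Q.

(36, 16)

Double-and-add on 4 = (100)₂. Start with Q = (5, 11) for the leading 1-bit.
double: tangent at (5, 11): λ = (3·5² + 12)/(2·11) ≡ 13/22. 22⁻¹ ≡ 32 (mod 37), so λ ≡ 13·32 ≡ 9.
  x = λ² - 5 - 5 = 81 - 10 ≡ 34; y = λ·(5 - 34) - 11 ≡ 24. → (34, 24)
double: tangent at (34, 24): λ = (3·34² + 12)/(2·24) ≡ 2/11. 11⁻¹ ≡ 27 (mod 37), so λ ≡ 2·27 ≡ 17.
  x = λ² - 34 - 34 = 289 - 68 ≡ 36; y = λ·(34 - 36) - 24 ≡ 16. → (36, 16)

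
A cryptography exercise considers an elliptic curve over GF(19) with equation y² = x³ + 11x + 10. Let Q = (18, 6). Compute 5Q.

(15, 4)

Double-and-add on 5 = (101)₂. Start with Q = (18, 6) for the leading 1-bit.
double: tangent at (18, 6): λ = (3·18² + 11)/(2·6) ≡ 14/12. 12⁻¹ ≡ 8 (mod 19), so λ ≡ 14·8 ≡ 17.
  x = λ² - 18 - 18 = 289 - 36 ≡ 6; y = λ·(18 - 6) - 6 ≡ 8. → (6, 8)
double: tangent at (6, 8): λ = (3·6² + 11)/(2·8) ≡ 5/16. 16⁻¹ ≡ 6 (mod 19) since 16·6 = 96 ≡ 1, so λ ≡ 5·6 ≡ 11.
  x = λ² - 6 - 6 = 121 - 12 ≡ 14; y = λ·(6 - 14) - 8 ≡ 18. → (14, 18)
add Q: (14, 18) + (18, 6). λ = (6 - 18)/(18 - 14) ≡ 7/4 mod 19. 4⁻¹ ≡ 5 (mod 19) since 4·5 = 20 ≡ 1, so λ ≡ 16.
  x = λ² - 14 - 18 = 256 - 32 ≡ 15; y = λ·(14 - 15) - 18 ≡ 4. → (15, 4)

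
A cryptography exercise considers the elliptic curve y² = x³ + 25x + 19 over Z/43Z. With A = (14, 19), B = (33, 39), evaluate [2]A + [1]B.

First 2A:
Repeated addition: build up to 2A.
2A: tangent at (14, 19): λ = (3·14² + 25)/(2·19) ≡ 11/38. 38⁻¹ ≡ 17 (mod 43), so λ ≡ 11·17 ≡ 15.
  x = λ² - 14 - 14 = 225 - 28 ≡ 25; y = λ·(14 - 25) - 19 ≡ 31. → (25, 31)
2A = (25, 31).
Finally 2A + B:
(25, 31) + (33, 39). λ = (39 - 31)/(33 - 25) ≡ 8/8 mod 43. 8⁻¹ ≡ 27 (mod 43), so λ ≡ 1.
  x = λ² - 25 - 33 = 1 - 58 ≡ 29; y = λ·(25 - 29) - 31 ≡ 8. → (29, 8)

(29, 8)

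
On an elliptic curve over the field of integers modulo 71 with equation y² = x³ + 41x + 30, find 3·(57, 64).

(29, 30)

Write G = (57, 64).
Repeated addition: build up to 3G.
2G: tangent at (57, 64): λ = (3·57² + 41)/(2·64) ≡ 61/57. 57⁻¹ ≡ 5 (mod 71), so λ ≡ 61·5 ≡ 21.
  x = λ² - 57 - 57 = 441 - 114 ≡ 43; y = λ·(57 - 43) - 64 ≡ 17. → (43, 17)
3G: (43, 17) + (57, 64). λ = (64 - 17)/(57 - 43) ≡ 47/14 mod 71. 14⁻¹ ≡ 66 (mod 71), so λ ≡ 49.
  x = λ² - 43 - 57 = 2401 - 100 ≡ 29; y = λ·(43 - 29) - 17 ≡ 30. → (29, 30)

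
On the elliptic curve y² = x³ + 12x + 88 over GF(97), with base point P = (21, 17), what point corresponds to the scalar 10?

(68, 38)

Double-and-add on 10 = (1010)₂. Start with P = (21, 17) for the leading 1-bit.
double: tangent at (21, 17): λ = (3·21² + 12)/(2·17) ≡ 74/34. 34⁻¹ ≡ 20 (mod 97), so λ ≡ 74·20 ≡ 25.
  x = λ² - 21 - 21 = 625 - 42 ≡ 1; y = λ·(21 - 1) - 17 ≡ 95. → (1, 95)
double: tangent at (1, 95): λ = (3·1² + 12)/(2·95) ≡ 15/93. 93⁻¹ ≡ 24 (mod 97) since 93·24 = 2232 ≡ 1, so λ ≡ 15·24 ≡ 69.
  x = λ² - 1 - 1 = 4761 - 2 ≡ 6; y = λ·(1 - 6) - 95 ≡ 45. → (6, 45)
add P: (6, 45) + (21, 17). λ = (17 - 45)/(21 - 6) ≡ 69/15 mod 97. 15⁻¹ ≡ 13 (mod 97), so λ ≡ 24.
  x = λ² - 6 - 21 = 576 - 27 ≡ 64; y = λ·(6 - 64) - 45 ≡ 18. → (64, 18)
double: tangent at (64, 18): λ = (3·64² + 12)/(2·18) ≡ 78/36. 36⁻¹ ≡ 62 (mod 97), so λ ≡ 78·62 ≡ 83.
  x = λ² - 64 - 64 = 6889 - 128 ≡ 68; y = λ·(64 - 68) - 18 ≡ 38. → (68, 38)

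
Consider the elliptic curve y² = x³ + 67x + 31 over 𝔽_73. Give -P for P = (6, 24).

-(6, 24) = (6, -24 mod 73) = (6, 49).

(6, 49)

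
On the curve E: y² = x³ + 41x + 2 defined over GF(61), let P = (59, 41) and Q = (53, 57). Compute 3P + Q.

First 3P:
Repeated addition: build up to 3P.
2P: tangent at (59, 41): λ = (3·59² + 41)/(2·41) ≡ 53/21. 21⁻¹ ≡ 32 (mod 61) since 21·32 = 672 ≡ 1, so λ ≡ 53·32 ≡ 49.
  x = λ² - 59 - 59 = 2401 - 118 ≡ 26; y = λ·(59 - 26) - 41 ≡ 51. → (26, 51)
3P: (26, 51) + (59, 41). λ = (41 - 51)/(59 - 26) ≡ 51/33 mod 61. 33⁻¹ ≡ 37 (mod 61), so λ ≡ 57.
  x = λ² - 26 - 59 = 3249 - 85 ≡ 53; y = λ·(26 - 53) - 51 ≡ 57. → (53, 57)
3P = (53, 57).
Finally 3P + Q:
tangent at (53, 57): λ = (3·53² + 41)/(2·57) ≡ 50/53. 53⁻¹ ≡ 38 (mod 61) since 53·38 = 2014 ≡ 1, so λ ≡ 50·38 ≡ 9.
  x = λ² - 53 - 53 = 81 - 106 ≡ 36; y = λ·(53 - 36) - 57 ≡ 35. → (36, 35)

(36, 35)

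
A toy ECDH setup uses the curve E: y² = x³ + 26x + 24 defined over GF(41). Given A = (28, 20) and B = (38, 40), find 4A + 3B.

First 4A:
Double-and-add on 4 = (100)₂. Start with A = (28, 20) for the leading 1-bit.
double: tangent at (28, 20): λ = (3·28² + 26)/(2·20) ≡ 0/40. 40⁻¹ ≡ 40 (mod 41) since 40·40 = 1600 ≡ 1, so λ ≡ 0·40 ≡ 0.
  x = λ² - 28 - 28 = 0 - 56 ≡ 26; y = λ·(28 - 26) - 20 ≡ 21. → (26, 21)
double: tangent at (26, 21): λ = (3·26² + 26)/(2·21) ≡ 4/1. 1⁻¹ ≡ 1 (mod 41), so λ ≡ 4·1 ≡ 4.
  x = λ² - 26 - 26 = 16 - 52 ≡ 5; y = λ·(26 - 5) - 21 ≡ 22. → (5, 22)
4A = (5, 22).
Next 3B:
Repeated addition: build up to 3B.
2B: tangent at (38, 40): λ = (3·38² + 26)/(2·40) ≡ 12/39. 39⁻¹ ≡ 20 (mod 41), so λ ≡ 12·20 ≡ 35.
  x = λ² - 38 - 38 = 1225 - 76 ≡ 1; y = λ·(38 - 1) - 40 ≡ 25. → (1, 25)
3B: (1, 25) + (38, 40). λ = (40 - 25)/(38 - 1) ≡ 15/37 mod 41. 37⁻¹ ≡ 10 (mod 41) since 37·10 = 370 ≡ 1, so λ ≡ 27.
  x = λ² - 1 - 38 = 729 - 39 ≡ 34; y = λ·(1 - 34) - 25 ≡ 27. → (34, 27)
3B = (34, 27).
Finally 4A + 3B:
(5, 22) + (34, 27). λ = (27 - 22)/(34 - 5) ≡ 5/29 mod 41. 29⁻¹ ≡ 17 (mod 41), so λ ≡ 3.
  x = λ² - 5 - 34 = 9 - 39 ≡ 11; y = λ·(5 - 11) - 22 ≡ 1. → (11, 1)

(11, 1)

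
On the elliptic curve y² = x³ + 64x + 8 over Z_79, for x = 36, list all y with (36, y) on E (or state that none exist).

x³ + 64x + 8 = 48968 ≡ 67 (mod 79).
Square roots of 67 mod 79: 15 and 64 (since 15² = 225 ≡ 67).

15, 64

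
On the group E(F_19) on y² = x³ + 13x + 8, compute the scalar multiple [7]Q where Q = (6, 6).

Double-and-add on 7 = (111)₂. Start with Q = (6, 6) for the leading 1-bit.
double: tangent at (6, 6): λ = (3·6² + 13)/(2·6) ≡ 7/12. 12⁻¹ ≡ 8 (mod 19), so λ ≡ 7·8 ≡ 18.
  x = λ² - 6 - 6 = 324 - 12 ≡ 8; y = λ·(6 - 8) - 6 ≡ 15. → (8, 15)
add Q: (8, 15) + (6, 6). λ = (6 - 15)/(6 - 8) ≡ 10/17 mod 19. 17⁻¹ ≡ 9 (mod 19), so λ ≡ 14.
  x = λ² - 8 - 6 = 196 - 14 ≡ 11; y = λ·(8 - 11) - 15 ≡ 0. → (11, 0)
double: (11, 0) + (11, 0): same x and y₁ ≡ -y₂, so the sum is 𝒪.
add Q: 𝒪 + (6, 6) = (6, 6) (identity).

(6, 6)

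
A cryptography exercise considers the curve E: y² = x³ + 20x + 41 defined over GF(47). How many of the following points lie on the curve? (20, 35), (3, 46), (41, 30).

0

(20, 35): 35² ≡ 3, rhs ≡ 28 → off.
(3, 46): 46² ≡ 1, rhs ≡ 34 → off.
(41, 30): 30² ≡ 7, rhs ≡ 34 → off.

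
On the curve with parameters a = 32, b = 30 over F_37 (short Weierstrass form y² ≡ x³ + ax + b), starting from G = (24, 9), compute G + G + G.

(26, 7)

Repeated addition: build up to 3G.
2G: tangent at (24, 9): λ = (3·24² + 32)/(2·9) ≡ 21/18. 18⁻¹ ≡ 35 (mod 37) since 18·35 = 630 ≡ 1, so λ ≡ 21·35 ≡ 32.
  x = λ² - 24 - 24 = 1024 - 48 ≡ 14; y = λ·(24 - 14) - 9 ≡ 15. → (14, 15)
3G: (14, 15) + (24, 9). λ = (9 - 15)/(24 - 14) ≡ 31/10 mod 37. 10⁻¹ ≡ 26 (mod 37), so λ ≡ 29.
  x = λ² - 14 - 24 = 841 - 38 ≡ 26; y = λ·(14 - 26) - 15 ≡ 7. → (26, 7)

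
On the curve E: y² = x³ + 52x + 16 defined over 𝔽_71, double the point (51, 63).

tangent at (51, 63): λ = (3·51² + 52)/(2·63) ≡ 45/55. 55⁻¹ ≡ 31 (mod 71) since 55·31 = 1705 ≡ 1, so λ ≡ 45·31 ≡ 46.
  x = λ² - 51 - 51 = 2116 - 102 ≡ 26; y = λ·(51 - 26) - 63 ≡ 22. → (26, 22)

(26, 22)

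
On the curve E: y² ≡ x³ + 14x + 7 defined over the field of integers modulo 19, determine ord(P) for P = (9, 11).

11

2P: tangent at (9, 11): λ = (3·9² + 14)/(2·11) ≡ 10/3. 3⁻¹ ≡ 13 (mod 19), so λ ≡ 10·13 ≡ 16.
  x = λ² - 9 - 9 = 256 - 18 ≡ 10; y = λ·(9 - 10) - 11 ≡ 11. → (10, 11)
3P: (10, 11) + (9, 11). λ = (11 - 11)/(9 - 10) ≡ 0/18 mod 19. 18⁻¹ ≡ 18 (mod 19), so λ ≡ 0.
  x = λ² - 10 - 9 = 0 - 19 ≡ 0; y = λ·(10 - 0) - 11 ≡ 8. → (0, 8)
4P: (0, 8) + (9, 11). λ = (11 - 8)/(9 - 0) ≡ 3/9 mod 19. 9⁻¹ ≡ 17 (mod 19), so λ ≡ 13.
  x = λ² - 0 - 9 = 169 - 9 ≡ 8; y = λ·(0 - 8) - 8 ≡ 2. → (8, 2)
5P: (8, 2) + (9, 11). λ = (11 - 2)/(9 - 8) ≡ 9/1 mod 19. 1⁻¹ ≡ 1 (mod 19) since 1·1 = 1 ≡ 1, so λ ≡ 9.
  x = λ² - 8 - 9 = 81 - 17 ≡ 7; y = λ·(8 - 7) - 2 ≡ 7. → (7, 7)
6P: (7, 7) + (9, 11). λ = (11 - 7)/(9 - 7) ≡ 4/2 mod 19. 2⁻¹ ≡ 10 (mod 19), so λ ≡ 2.
  x = λ² - 7 - 9 = 4 - 16 ≡ 7; y = λ·(7 - 7) - 7 ≡ 12. → (7, 12)
7P: (7, 12) + (9, 11). λ = (11 - 12)/(9 - 7) ≡ 18/2 mod 19. 2⁻¹ ≡ 10 (mod 19) since 2·10 = 20 ≡ 1, so λ ≡ 9.
  x = λ² - 7 - 9 = 81 - 16 ≡ 8; y = λ·(7 - 8) - 12 ≡ 17. → (8, 17)
8P: (8, 17) + (9, 11). λ = (11 - 17)/(9 - 8) ≡ 13/1 mod 19. 1⁻¹ ≡ 1 (mod 19) since 1·1 = 1 ≡ 1, so λ ≡ 13.
  x = λ² - 8 - 9 = 169 - 17 ≡ 0; y = λ·(8 - 0) - 17 ≡ 11. → (0, 11)
9P: (0, 11) + (9, 11). λ = (11 - 11)/(9 - 0) ≡ 0/9 mod 19. 9⁻¹ ≡ 17 (mod 19), so λ ≡ 0.
  x = λ² - 0 - 9 = 0 - 9 ≡ 10; y = λ·(0 - 10) - 11 ≡ 8. → (10, 8)
10P: (10, 8) + (9, 11). λ = (11 - 8)/(9 - 10) ≡ 3/18 mod 19. 18⁻¹ ≡ 18 (mod 19) since 18·18 = 324 ≡ 1, so λ ≡ 16.
  x = λ² - 10 - 9 = 256 - 19 ≡ 9; y = λ·(10 - 9) - 8 ≡ 8. → (9, 8)
11P: (9, 8) + (9, 11): same x and y₁ ≡ -y₂, so the sum is the point at infinity.
11P = the point at infinity, so the order is 11.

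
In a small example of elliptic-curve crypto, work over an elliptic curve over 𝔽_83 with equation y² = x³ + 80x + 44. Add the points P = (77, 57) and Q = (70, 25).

(67, 48)

(77, 57) + (70, 25). λ = (25 - 57)/(70 - 77) ≡ 51/76 mod 83. 76⁻¹ ≡ 71 (mod 83), so λ ≡ 52.
  x = λ² - 77 - 70 = 2704 - 147 ≡ 67; y = λ·(77 - 67) - 57 ≡ 48. → (67, 48)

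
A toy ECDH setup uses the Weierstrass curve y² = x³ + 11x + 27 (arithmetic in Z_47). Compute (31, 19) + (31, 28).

The two points share x = 31 and their y-coordinates satisfy 19 + 28 ≡ 0 (mod 47), so they are inverses. Their sum is ∞.

O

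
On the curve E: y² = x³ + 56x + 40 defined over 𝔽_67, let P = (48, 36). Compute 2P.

tangent at (48, 36): λ = (3·48² + 56)/(2·36) ≡ 0/5. 5⁻¹ ≡ 27 (mod 67) since 5·27 = 135 ≡ 1, so λ ≡ 0·27 ≡ 0.
  x = λ² - 48 - 48 = 0 - 96 ≡ 38; y = λ·(48 - 38) - 36 ≡ 31. → (38, 31)

(38, 31)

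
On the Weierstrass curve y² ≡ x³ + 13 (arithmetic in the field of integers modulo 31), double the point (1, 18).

(12, 25)

tangent at (1, 18): λ = (3·1² + 0)/(2·18) ≡ 3/5. 5⁻¹ ≡ 25 (mod 31), so λ ≡ 3·25 ≡ 13.
  x = λ² - 1 - 1 = 169 - 2 ≡ 12; y = λ·(1 - 12) - 18 ≡ 25. → (12, 25)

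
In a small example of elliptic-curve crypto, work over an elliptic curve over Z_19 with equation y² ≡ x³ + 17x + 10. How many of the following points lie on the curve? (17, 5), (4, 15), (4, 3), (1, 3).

(17, 5): 5² ≡ 6, rhs ≡ 6 → on.
(4, 15): 15² ≡ 16, rhs ≡ 9 → off.
(4, 3): 3² ≡ 9, rhs ≡ 9 → on.
(1, 3): 3² ≡ 9, rhs ≡ 9 → on.

3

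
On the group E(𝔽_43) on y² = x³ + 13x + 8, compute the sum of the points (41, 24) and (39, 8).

(27, 2)

(41, 24) + (39, 8). λ = (8 - 24)/(39 - 41) ≡ 27/41 mod 43. 41⁻¹ ≡ 21 (mod 43) since 41·21 = 861 ≡ 1, so λ ≡ 8.
  x = λ² - 41 - 39 = 64 - 80 ≡ 27; y = λ·(41 - 27) - 24 ≡ 2. → (27, 2)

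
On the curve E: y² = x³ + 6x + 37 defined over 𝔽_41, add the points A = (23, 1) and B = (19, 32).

(36, 28)

(23, 1) + (19, 32). λ = (32 - 1)/(19 - 23) ≡ 31/37 mod 41. 37⁻¹ ≡ 10 (mod 41) since 37·10 = 370 ≡ 1, so λ ≡ 23.
  x = λ² - 23 - 19 = 529 - 42 ≡ 36; y = λ·(23 - 36) - 1 ≡ 28. → (36, 28)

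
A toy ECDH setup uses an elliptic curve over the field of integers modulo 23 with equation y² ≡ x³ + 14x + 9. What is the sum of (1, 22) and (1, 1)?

O

The two points share x = 1 and their y-coordinates satisfy 22 + 1 ≡ 0 (mod 23), so they are inverses. Their sum is ∞.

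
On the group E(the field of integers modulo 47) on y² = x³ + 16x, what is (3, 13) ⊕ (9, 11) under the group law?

(3, 13) + (9, 11). λ = (11 - 13)/(9 - 3) ≡ 45/6 mod 47. 6⁻¹ ≡ 8 (mod 47), so λ ≡ 31.
  x = λ² - 3 - 9 = 961 - 12 ≡ 9; y = λ·(3 - 9) - 13 ≡ 36. → (9, 36)

(9, 36)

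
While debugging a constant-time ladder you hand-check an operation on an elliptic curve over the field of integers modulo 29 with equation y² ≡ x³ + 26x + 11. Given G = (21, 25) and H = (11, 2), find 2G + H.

(1, 3)

First 2G:
Repeated addition: build up to 2G.
2G: tangent at (21, 25): λ = (3·21² + 26)/(2·25) ≡ 15/21. 21⁻¹ ≡ 18 (mod 29), so λ ≡ 15·18 ≡ 9.
  x = λ² - 21 - 21 = 81 - 42 ≡ 10; y = λ·(21 - 10) - 25 ≡ 16. → (10, 16)
2G = (10, 16).
Finally 2G + H:
(10, 16) + (11, 2). λ = (2 - 16)/(11 - 10) ≡ 15/1 mod 29. 1⁻¹ ≡ 1 (mod 29), so λ ≡ 15.
  x = λ² - 10 - 11 = 225 - 21 ≡ 1; y = λ·(10 - 1) - 16 ≡ 3. → (1, 3)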